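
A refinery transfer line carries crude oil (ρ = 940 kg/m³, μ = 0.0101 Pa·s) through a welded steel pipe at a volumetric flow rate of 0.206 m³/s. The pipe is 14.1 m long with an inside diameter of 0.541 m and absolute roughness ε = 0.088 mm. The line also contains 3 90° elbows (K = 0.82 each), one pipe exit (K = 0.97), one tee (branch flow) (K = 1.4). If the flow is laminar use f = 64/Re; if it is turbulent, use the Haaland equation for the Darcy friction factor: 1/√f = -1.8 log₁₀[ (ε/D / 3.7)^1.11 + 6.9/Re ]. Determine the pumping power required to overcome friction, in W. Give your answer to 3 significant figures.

P ≈ 419 W

Cross-sectional area A = πD²/4 = π(0.541)²/4 = 0.2299 m²; mean velocity V = Q/A = 0.206/0.2299 = 0.8962 m/s.
Reynolds number Re = ρVD/μ = 940 · 0.8962 · 0.541 / 0.0101 = 4.512e+04.
Re > 4000 → turbulent. Relative roughness ε/D = 8.8e-05/0.541 = 0.000163. Haaland: 1/√f = -1.8 log₁₀[(0.000163/3.7)^1.11 + 6.9/4.512e+04] = -1.8 log₁₀[1.46e-05 + 0.000153] = 6.797, so f = 0.02165.
Total minor-loss coefficient ΣK = 3·0.82 + 1·0.97 + 1·1.4 = 4.83.
ΔP = [f·L/D + ΣK]·(ρV²/2) = [0.02165·14.1/0.541 + 4.83]·(940·0.8962²/2) = [0.5642 + 4.83]·377.5 = 2036 Pa.
Pumping power P = QΔP = 0.206·2036 = 419.4 W = 419 W.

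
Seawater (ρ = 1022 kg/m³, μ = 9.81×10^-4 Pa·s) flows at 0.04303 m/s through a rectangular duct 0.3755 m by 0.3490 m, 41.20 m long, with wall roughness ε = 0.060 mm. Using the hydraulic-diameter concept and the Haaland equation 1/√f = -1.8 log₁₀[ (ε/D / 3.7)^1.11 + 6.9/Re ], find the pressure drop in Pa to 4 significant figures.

Hydraulic diameter D_h = 4A/P = 4·(0.3755·0.349)/(2·(0.3755+0.349)) = 0.5242/1.449 = 0.3618 m.
Re = ρVD_h/μ = 1022·0.04303·0.3618/0.000981 = 1.622e+04.
ε/D_h = 6e-05/0.3618 = 0.000166; Haaland gives 1/√f = -1.8 log₁₀[1.49e-05+0.000425] = 6.041, so f = 0.0274.
ΔP = f(L/D_h)(ρV²/2) = 0.0274·41.2/0.3618·0.9462 = 2.953 Pa.

ΔP ≈ 2.953 Pa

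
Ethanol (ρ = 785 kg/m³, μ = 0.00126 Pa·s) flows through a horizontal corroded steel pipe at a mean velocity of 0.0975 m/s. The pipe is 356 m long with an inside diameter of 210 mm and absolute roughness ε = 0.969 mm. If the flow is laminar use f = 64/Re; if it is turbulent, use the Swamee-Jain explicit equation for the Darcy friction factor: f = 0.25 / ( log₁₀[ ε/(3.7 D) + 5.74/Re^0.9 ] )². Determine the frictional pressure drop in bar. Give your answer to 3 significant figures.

ΔP ≈ 0.00231 bar

Reynolds number Re = ρVD/μ = 785 · 0.0975 · 0.21 / 0.00126 = 1.276e+04.
Re > 4000 → turbulent. Relative roughness ε/D = 0.000969/0.21 = 0.00461. Swamee-Jain: f = 0.25/(log₁₀[0.00461/3.7 + 5.74/1.276e+04^0.9])² = 0.25/(log₁₀[0.00125 + 0.00116])² = 0.25/(-2.619)² = 0.03645.
Darcy-Weisbach: ΔP = f(L/D)(ρV²/2) = 0.03645·(356/0.21)·(785·0.0975²/2) = 0.03645·1695·3.731 = 230.6 Pa.
ΔP = 230.6 Pa = 0.00231 bar.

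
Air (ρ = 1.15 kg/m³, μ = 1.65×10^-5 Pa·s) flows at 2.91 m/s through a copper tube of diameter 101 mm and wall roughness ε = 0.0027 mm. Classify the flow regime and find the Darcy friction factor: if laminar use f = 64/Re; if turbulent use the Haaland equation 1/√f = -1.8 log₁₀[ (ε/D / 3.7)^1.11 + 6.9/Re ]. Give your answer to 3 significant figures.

Re = ρVD/μ = 1.15·2.91·0.101/1.65e-05 = 2.048e+04.
Re > 4000 → turbulent. ε/D = 2.7e-06/0.101 = 2.67e-05; Haaland: 1/√f = -1.8 log₁₀[1.96e-06 + 0.000337] = 6.246, so f = 0.02563.

f ≈ 0.0256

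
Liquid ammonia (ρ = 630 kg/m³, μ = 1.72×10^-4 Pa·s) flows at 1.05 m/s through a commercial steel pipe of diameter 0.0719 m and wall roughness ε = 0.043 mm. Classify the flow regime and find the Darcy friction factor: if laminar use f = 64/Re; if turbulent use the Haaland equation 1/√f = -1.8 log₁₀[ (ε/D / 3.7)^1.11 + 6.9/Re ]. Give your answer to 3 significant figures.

f ≈ 0.0187

Re = ρVD/μ = 630·1.05·0.0719/0.000172 = 2.765e+05.
Re > 4000 → turbulent. ε/D = 4.3e-05/0.0719 = 0.000598; Haaland: 1/√f = -1.8 log₁₀[6.19e-05 + 2.5e-05] = 7.31, so f = 0.01871.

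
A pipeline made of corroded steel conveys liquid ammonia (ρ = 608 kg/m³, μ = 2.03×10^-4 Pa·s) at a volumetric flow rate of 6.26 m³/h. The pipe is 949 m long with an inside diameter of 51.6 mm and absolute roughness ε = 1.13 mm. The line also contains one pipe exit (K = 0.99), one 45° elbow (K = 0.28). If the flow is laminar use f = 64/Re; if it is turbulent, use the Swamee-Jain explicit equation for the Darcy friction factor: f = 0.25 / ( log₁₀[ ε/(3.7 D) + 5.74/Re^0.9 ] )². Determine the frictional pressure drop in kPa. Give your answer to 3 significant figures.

Q = 6.26 m³/h = 6.26/3600 = 0.001739 m³/s.
Cross-sectional area A = πD²/4 = π(0.0516)²/4 = 0.002091 m²; mean velocity V = Q/A = 0.001739/0.002091 = 0.8315 m/s.
Reynolds number Re = ρVD/μ = 608 · 0.8315 · 0.0516 / 0.000203 = 1.285e+05.
Re > 4000 → turbulent. Relative roughness ε/D = 0.00113/0.0516 = 0.0219. Swamee-Jain: f = 0.25/(log₁₀[0.0219/3.7 + 5.74/1.285e+05^0.9])² = 0.25/(log₁₀[0.00592 + 0.000145])² = 0.25/(-2.217)² = 0.05085.
Total minor-loss coefficient ΣK = 1·0.99 + 1·0.28 = 1.27.
ΔP = [f·L/D + ΣK]·(ρV²/2) = [0.05085·949/0.0516 + 1.27]·(608·0.8315²/2) = [935.2 + 1.27]·210.2 = 1.969e+05 Pa.
ΔP = 1.969e+05 Pa = 197 kPa.

ΔP ≈ 197 kPa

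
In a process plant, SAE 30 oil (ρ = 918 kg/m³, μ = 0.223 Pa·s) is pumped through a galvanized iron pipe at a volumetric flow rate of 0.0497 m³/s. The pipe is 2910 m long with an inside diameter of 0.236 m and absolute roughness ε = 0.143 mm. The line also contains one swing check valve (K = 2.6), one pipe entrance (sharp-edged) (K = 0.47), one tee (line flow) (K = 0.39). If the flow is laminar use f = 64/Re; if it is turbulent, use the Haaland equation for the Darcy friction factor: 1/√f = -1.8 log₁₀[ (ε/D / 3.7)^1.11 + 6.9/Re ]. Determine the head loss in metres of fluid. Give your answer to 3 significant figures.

Cross-sectional area A = πD²/4 = π(0.236)²/4 = 0.04374 m²; mean velocity V = Q/A = 0.0497/0.04374 = 1.136 m/s.
Reynolds number Re = ρVD/μ = 918 · 1.136 · 0.236 / 0.223 = 1104.
Re < 2300 → laminar flow, so f = 64/Re = 64/1104 = 0.05798 (the turbulent correlation is not needed).
Total minor-loss coefficient ΣK = 1·2.6 + 1·0.47 + 1·0.39 = 3.46.
ΔP = [f·L/D + ΣK]·(ρV²/2) = [0.05798·2910/0.236 + 3.46]·(918·1.136²/2) = [714.9 + 3.46]·592.5 = 4.257e+05 Pa.
Head loss h_f = ΔP/(ρg) = 4.257e+05/(918·9.81) = 47.3 m.

h_f ≈ 47.3 m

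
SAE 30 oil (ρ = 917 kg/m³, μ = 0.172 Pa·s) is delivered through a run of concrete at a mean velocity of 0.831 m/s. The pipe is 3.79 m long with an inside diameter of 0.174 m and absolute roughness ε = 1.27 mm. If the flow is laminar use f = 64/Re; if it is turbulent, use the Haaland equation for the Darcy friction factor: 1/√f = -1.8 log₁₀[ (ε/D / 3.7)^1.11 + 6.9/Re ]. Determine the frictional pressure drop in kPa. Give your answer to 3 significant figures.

ΔP ≈ 0.573 kPa

Reynolds number Re = ρVD/μ = 917 · 0.831 · 0.174 / 0.172 = 770.9.
Re < 2300 → laminar flow, so f = 64/Re = 64/770.9 = 0.08302 (the turbulent correlation is not needed).
Darcy-Weisbach: ΔP = f(L/D)(ρV²/2) = 0.08302·(3.79/0.174)·(917·0.831²/2) = 0.08302·21.78·316.6 = 572.6 Pa.
ΔP = 572.6 Pa = 0.573 kPa.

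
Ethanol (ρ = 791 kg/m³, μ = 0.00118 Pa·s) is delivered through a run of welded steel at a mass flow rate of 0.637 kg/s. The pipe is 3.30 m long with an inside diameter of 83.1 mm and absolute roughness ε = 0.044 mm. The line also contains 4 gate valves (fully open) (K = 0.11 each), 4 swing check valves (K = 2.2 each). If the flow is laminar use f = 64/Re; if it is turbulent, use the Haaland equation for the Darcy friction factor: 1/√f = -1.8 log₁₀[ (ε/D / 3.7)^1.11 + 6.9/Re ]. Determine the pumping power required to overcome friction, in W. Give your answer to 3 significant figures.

P ≈ 0.0741 W

A = πD²/4 = π(0.0831)²/4 = 0.005424 m²; mean velocity V = ṁ/(ρA) = 0.637/(791 · 0.005424) = 0.1485 m/s.
Reynolds number Re = ρVD/μ = 791 · 0.1485 · 0.0831 / 0.00118 = 8271.
Re > 4000 → turbulent. Relative roughness ε/D = 4.4e-05/0.0831 = 0.000529. Haaland: 1/√f = -1.8 log₁₀[(0.000529/3.7)^1.11 + 6.9/8271] = -1.8 log₁₀[5.4e-05 + 0.000834] = 5.493, so f = 0.03315.
Total minor-loss coefficient ΣK = 4·0.11 + 4·2.2 = 9.24.
ΔP = [f·L/D + ΣK]·(ρV²/2) = [0.03315·3.3/0.0831 + 9.24]·(791·0.1485²/2) = [1.316 + 9.24]·8.719 = 92.04 Pa.
Q = ṁ/ρ = 0.637/791 = 0.0008053 m³/s.
Pumping power P = QΔP = 0.0008053·92.04 = 0.07412 W = 0.0741 W.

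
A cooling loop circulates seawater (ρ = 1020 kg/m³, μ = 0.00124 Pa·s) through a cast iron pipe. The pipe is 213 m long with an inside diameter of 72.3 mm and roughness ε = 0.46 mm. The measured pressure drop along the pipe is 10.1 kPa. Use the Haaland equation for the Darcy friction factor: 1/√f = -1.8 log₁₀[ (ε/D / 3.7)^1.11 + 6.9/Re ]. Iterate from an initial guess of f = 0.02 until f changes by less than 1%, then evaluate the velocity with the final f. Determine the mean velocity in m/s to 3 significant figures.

Rearranging Darcy-Weisbach: V = √(2·ΔP·D/(f·L·ρ)). With ε/D = 0.00046/0.0723 = 0.00636, iterate starting from f = 0.02:
  f = 0.02 → V = √(2·1.01e+04·0.0723/(0.02·213·1020)) = 0.5797 m/s; Re = ρVD/μ = 3.448e+04; f → 0.03482
  f = 0.03482 → V = 0.4394 m/s; Re = 2.613e+04; f → 0.03543
  f = 0.03543 → V = 0.4356 m/s; Re = 2.591e+04; f → 0.03545
Converged (Δf/f < 1%). With the final f = 0.03545: V = √(2·1.01e+04·0.0723/(0.03545·213·1020)) = 0.4355 m/s.

V ≈ 0.435 m/s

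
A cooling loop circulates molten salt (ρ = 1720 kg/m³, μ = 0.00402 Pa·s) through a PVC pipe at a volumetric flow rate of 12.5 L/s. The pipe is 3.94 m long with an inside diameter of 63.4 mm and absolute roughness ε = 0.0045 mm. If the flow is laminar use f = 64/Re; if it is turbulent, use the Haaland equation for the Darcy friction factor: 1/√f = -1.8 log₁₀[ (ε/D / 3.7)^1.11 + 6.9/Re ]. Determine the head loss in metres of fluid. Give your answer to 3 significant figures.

Q = 12.5 L/s = 12.5/1000 = 0.0125 m³/s.
Cross-sectional area A = πD²/4 = π(0.0634)²/4 = 0.003157 m²; mean velocity V = Q/A = 0.0125/0.003157 = 3.96 m/s.
Reynolds number Re = ρVD/μ = 1720 · 3.96 · 0.0634 / 0.00402 = 1.074e+05.
Re > 4000 → turbulent. Relative roughness ε/D = 4.5e-06/0.0634 = 7.1e-05. Haaland: 1/√f = -1.8 log₁₀[(7.1e-05/3.7)^1.11 + 6.9/1.074e+05] = -1.8 log₁₀[5.81e-06 + 6.42e-05] = 7.478, so f = 0.01788.
Darcy-Weisbach: ΔP = f(L/D)(ρV²/2) = 0.01788·(3.94/0.0634)·(1720·3.96²/2) = 0.01788·62.15·1.348e+04 = 1.498e+04 Pa.
Head loss h_f = ΔP/(ρg) = 1.498e+04/(1720·9.81) = 0.888 m.

h_f ≈ 0.888 m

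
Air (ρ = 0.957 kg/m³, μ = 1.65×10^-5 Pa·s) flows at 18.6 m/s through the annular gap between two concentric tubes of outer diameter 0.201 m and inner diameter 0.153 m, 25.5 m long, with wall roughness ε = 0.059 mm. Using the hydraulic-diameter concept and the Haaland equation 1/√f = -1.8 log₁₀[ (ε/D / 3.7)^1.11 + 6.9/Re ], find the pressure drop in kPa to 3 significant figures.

ΔP ≈ 2.13 kPa

Hydraulic diameter D_h = 4A/P = D_o - D_i = 0.201 - 0.153 = 0.048 m.
Re = ρVD_h/μ = 0.957·18.6·0.048/1.65e-05 = 5.178e+04.
ε/D_h = 5.9e-05/0.048 = 0.00123; Haaland gives 1/√f = -1.8 log₁₀[0.000138+0.000133] = 6.421, so f = 0.02425.
ΔP = f(L/D_h)(ρV²/2) = 0.02425·25.5/0.048·165.5 = 2133 Pa.
ΔP = 2.13 kPa.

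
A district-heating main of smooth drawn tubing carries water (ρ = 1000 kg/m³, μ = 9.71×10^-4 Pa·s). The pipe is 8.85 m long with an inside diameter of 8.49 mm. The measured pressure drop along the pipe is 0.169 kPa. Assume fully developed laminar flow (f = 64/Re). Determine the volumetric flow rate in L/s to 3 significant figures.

Q ≈ 0.00251 L/s

For laminar flow, f = 64/Re with Re = ρVD/μ, so Darcy-Weisbach reduces to ΔP = 32μLV/D². Solving for V: V = ΔP·D²/(32μL) = 169·(0.00849)²/(32·0.000971·8.85) = 0.0443 m/s.
Check: Re = ρVD/μ = 1000·0.0443·0.00849/0.000971 = 387.3 < 2300, so the laminar assumption holds.
Q = V·A = 0.0443·(π/4·0.00849²) = 2.508e-06 m³/s = 0.00251 L/s.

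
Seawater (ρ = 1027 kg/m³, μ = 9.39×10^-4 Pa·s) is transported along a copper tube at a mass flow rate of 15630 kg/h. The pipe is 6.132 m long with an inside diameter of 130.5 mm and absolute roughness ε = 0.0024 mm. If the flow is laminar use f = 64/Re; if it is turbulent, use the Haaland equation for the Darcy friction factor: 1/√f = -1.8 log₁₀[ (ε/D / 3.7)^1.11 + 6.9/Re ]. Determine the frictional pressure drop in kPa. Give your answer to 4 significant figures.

ΔP ≈ 0.05120 kPa

ṁ = 15630 kg/h = 15630/3600 = 4.342 kg/s.
A = πD²/4 = π(0.1305)²/4 = 0.01338 m²; mean velocity V = ṁ/(ρA) = 4.342/(1027 · 0.01338) = 0.3161 m/s.
Reynolds number Re = ρVD/μ = 1027 · 0.3161 · 0.1305 / 0.000939 = 4.511e+04.
Re > 4000 → turbulent. Relative roughness ε/D = 2.4e-06/0.1305 = 1.84e-05. Haaland: 1/√f = -1.8 log₁₀[(1.84e-05/3.7)^1.11 + 6.9/4.511e+04] = -1.8 log₁₀[1.3e-06 + 0.000153] = 6.861, so f = 0.02124.
Darcy-Weisbach: ΔP = f(L/D)(ρV²/2) = 0.02124·(6.132/0.1305)·(1027·0.3161²/2) = 0.02124·46.99·51.3 = 51.2 Pa.
ΔP = 51.2 Pa = 0.05120 kPa.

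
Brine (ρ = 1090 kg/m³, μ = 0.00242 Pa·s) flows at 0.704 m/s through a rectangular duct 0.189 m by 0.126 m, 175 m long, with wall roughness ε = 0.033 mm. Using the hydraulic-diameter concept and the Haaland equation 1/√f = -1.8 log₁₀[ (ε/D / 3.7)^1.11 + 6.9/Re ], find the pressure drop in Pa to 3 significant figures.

ΔP ≈ 6740 Pa

Hydraulic diameter D_h = 4A/P = 4·(0.189·0.126)/(2·(0.189+0.126)) = 0.09526/0.63 = 0.1512 m.
Re = ρVD_h/μ = 1090·0.704·0.1512/0.00242 = 4.794e+04.
ε/D_h = 3.3e-05/0.1512 = 0.000218; Haaland gives 1/√f = -1.8 log₁₀[2.02e-05+0.000144] = 6.813, so f = 0.02155.
ΔP = f(L/D_h)(ρV²/2) = 0.02155·175/0.1512·270.1 = 6736 Pa.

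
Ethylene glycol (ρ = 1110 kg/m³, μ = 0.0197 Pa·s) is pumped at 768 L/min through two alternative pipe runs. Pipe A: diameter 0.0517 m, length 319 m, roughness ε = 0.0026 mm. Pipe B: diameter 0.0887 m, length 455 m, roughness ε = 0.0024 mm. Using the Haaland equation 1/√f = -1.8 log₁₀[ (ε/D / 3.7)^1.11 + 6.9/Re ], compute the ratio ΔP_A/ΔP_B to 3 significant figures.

Pipe A: V = Q/A = 0.0128/0.002099 = 6.097 m/s; Re = 1.776e+04; ε/D = 5.03e-05; Haaland → f = 0.0266; ΔP_A = f(L/D)(ρV²/2) = 3.387e+06 Pa.
Pipe B: V = Q/A = 0.0128/0.006179 = 2.071 m/s; Re = 1.035e+04; ε/D = 2.71e-05; Haaland → f = 0.03062; ΔP_B = f(L/D)(ρV²/2) = 3.74e+05 Pa.
ΔP_A/ΔP_B = 3.387e+06/3.74e+05 = 9.05.

ΔP_A/ΔP_B ≈ 9.05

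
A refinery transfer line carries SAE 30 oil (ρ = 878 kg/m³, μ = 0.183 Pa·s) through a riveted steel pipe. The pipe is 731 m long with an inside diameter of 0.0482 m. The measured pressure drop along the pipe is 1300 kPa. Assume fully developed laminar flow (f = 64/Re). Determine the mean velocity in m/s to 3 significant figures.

V ≈ 0.706 m/s

For laminar flow, f = 64/Re with Re = ρVD/μ, so Darcy-Weisbach reduces to ΔP = 32μLV/D². Solving for V: V = ΔP·D²/(32μL) = 1.3e+06·(0.0482)²/(32·0.183·731) = 0.7055 m/s.
Check: Re = ρVD/μ = 878·0.7055·0.0482/0.183 = 163.2 < 2300, so the laminar assumption holds.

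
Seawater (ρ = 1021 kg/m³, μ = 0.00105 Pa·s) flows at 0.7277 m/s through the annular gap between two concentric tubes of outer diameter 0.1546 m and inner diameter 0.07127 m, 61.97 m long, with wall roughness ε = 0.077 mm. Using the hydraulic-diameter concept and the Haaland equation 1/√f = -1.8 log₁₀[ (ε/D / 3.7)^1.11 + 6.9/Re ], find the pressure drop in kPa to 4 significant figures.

ΔP ≈ 4.625 kPa

Hydraulic diameter D_h = 4A/P = D_o - D_i = 0.1546 - 0.07127 = 0.08333 m.
Re = ρVD_h/μ = 1021·0.7277·0.08333/0.00105 = 5.896e+04.
ε/D_h = 7.7e-05/0.08333 = 0.000924; Haaland gives 1/√f = -1.8 log₁₀[0.0001+0.000117] = 6.593, so f = 0.023.
ΔP = f(L/D_h)(ρV²/2) = 0.023·61.97/0.08333·270.3 = 4625 Pa.
ΔP = 4.625 kPa.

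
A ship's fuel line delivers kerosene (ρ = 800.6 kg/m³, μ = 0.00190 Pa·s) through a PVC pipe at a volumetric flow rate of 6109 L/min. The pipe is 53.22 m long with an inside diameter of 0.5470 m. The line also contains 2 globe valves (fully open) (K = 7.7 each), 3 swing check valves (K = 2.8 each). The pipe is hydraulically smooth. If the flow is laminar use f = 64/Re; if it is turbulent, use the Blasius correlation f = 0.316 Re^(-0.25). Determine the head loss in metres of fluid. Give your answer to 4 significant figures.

h_f ≈ 0.2443 m

Q = 6109 L/min = 6109/60000 = 0.1018 m³/s.
Cross-sectional area A = πD²/4 = π(0.547)²/4 = 0.235 m²; mean velocity V = Q/A = 0.1018/0.235 = 0.4333 m/s.
Reynolds number Re = ρVD/μ = 800.6 · 0.4333 · 0.547 / 0.0019 = 9.986e+04.
Re > 4000 → turbulent. Smooth-pipe (Blasius): f = 0.316 Re^(-0.25) = 0.316/(9.986e+04)^0.25 = 0.01778.
Total minor-loss coefficient ΣK = 2·7.7 + 3·2.8 = 23.8.
ΔP = [f·L/D + ΣK]·(ρV²/2) = [0.01778·53.22/0.547 + 23.8]·(800.6·0.4333²/2) = [1.73 + 23.8]·75.14 = 1918 Pa.
Head loss h_f = ΔP/(ρg) = 1918/(800.6·9.81) = 0.2443 m.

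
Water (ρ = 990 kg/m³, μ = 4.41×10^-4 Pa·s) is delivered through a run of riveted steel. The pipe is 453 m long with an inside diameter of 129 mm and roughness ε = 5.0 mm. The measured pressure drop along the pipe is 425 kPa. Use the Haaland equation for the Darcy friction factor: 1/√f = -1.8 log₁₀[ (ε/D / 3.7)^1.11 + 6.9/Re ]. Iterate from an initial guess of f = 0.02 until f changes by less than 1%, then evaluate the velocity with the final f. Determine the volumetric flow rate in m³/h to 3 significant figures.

Rearranging Darcy-Weisbach: V = √(2·ΔP·D/(f·L·ρ)). With ε/D = 0.005/0.129 = 0.0388, iterate starting from f = 0.02:
  f = 0.02 → V = √(2·4.25e+05·0.129/(0.02·453·990)) = 3.496 m/s; Re = ρVD/μ = 1.013e+06; f → 0.06394
  f = 0.06394 → V = 1.956 m/s; Re = 5.663e+05; f → 0.06396
Converged (Δf/f < 1%). With the final f = 0.06396: V = √(2·4.25e+05·0.129/(0.06396·453·990)) = 1.955 m/s.
Q = V·A = 1.955·(π/4·0.129²) = 0.02555 m³/s = 92.0 m³/h.

Q ≈ 92.0 m³/h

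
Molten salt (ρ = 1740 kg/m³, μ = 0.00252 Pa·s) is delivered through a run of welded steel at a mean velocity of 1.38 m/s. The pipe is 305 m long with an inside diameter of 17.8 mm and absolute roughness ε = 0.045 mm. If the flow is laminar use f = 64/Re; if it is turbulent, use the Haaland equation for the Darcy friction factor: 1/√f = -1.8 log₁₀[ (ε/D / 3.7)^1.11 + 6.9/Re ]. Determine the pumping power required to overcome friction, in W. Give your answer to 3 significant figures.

P ≈ 304 W

Reynolds number Re = ρVD/μ = 1740 · 1.38 · 0.0178 / 0.00252 = 1.696e+04.
Re > 4000 → turbulent. Relative roughness ε/D = 4.5e-05/0.0178 = 0.00253. Haaland: 1/√f = -1.8 log₁₀[(0.00253/3.7)^1.11 + 6.9/1.696e+04] = -1.8 log₁₀[0.000306 + 0.000407] = 5.664, so f = 0.03117.
Darcy-Weisbach: ΔP = f(L/D)(ρV²/2) = 0.03117·(305/0.0178)·(1740·1.38²/2) = 0.03117·1.713e+04·1657 = 8.849e+05 Pa.
Q = V·A = 1.38·0.0002488 = 0.0003434 m³/s.
Pumping power P = QΔP = 0.0003434·8.849e+05 = 303.9 W = 304 W.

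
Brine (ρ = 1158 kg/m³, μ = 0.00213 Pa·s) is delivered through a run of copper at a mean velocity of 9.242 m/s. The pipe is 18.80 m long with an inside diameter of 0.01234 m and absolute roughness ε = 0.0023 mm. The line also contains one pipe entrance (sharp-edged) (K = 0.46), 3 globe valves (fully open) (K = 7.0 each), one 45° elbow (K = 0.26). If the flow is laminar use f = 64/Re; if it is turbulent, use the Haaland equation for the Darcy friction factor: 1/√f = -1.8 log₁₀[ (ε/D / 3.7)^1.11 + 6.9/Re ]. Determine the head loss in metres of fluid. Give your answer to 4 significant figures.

h_f ≈ 229.7 m

Reynolds number Re = ρVD/μ = 1158 · 9.242 · 0.01234 / 0.00213 = 6.2e+04.
Re > 4000 → turbulent. Relative roughness ε/D = 2.3e-06/0.01234 = 0.000186. Haaland: 1/√f = -1.8 log₁₀[(0.000186/3.7)^1.11 + 6.9/6.2e+04] = -1.8 log₁₀[1.7e-05 + 0.000111] = 7.006, so f = 0.02038.
Total minor-loss coefficient ΣK = 1·0.46 + 3·7 + 1·0.26 = 21.7.
ΔP = [f·L/D + ΣK]·(ρV²/2) = [0.02038·18.8/0.01234 + 21.7]·(1158·9.242²/2) = [31.04 + 21.7]·4.946e+04 = 2.609e+06 Pa.
Head loss h_f = ΔP/(ρg) = 2.609e+06/(1158·9.81) = 229.7 m.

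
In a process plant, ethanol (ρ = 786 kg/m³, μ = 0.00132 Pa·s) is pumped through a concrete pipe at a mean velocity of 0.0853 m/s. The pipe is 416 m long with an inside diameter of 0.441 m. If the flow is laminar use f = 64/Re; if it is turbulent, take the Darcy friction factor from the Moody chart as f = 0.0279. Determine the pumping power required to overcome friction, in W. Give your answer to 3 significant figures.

Reynolds number Re = ρVD/μ = 786 · 0.0853 · 0.441 / 0.00132 = 2.24e+04.
Re > 4000 → turbulent; use the Moody-chart value f = 0.0279.
Darcy-Weisbach: ΔP = f(L/D)(ρV²/2) = 0.0279·(416/0.441)·(786·0.0853²/2) = 0.0279·943.3·2.86 = 75.26 Pa.
Q = V·A = 0.0853·0.1527 = 0.01303 m³/s.
Pumping power P = QΔP = 0.01303·75.26 = 0.9805 W = 0.981 W.

P ≈ 0.981 W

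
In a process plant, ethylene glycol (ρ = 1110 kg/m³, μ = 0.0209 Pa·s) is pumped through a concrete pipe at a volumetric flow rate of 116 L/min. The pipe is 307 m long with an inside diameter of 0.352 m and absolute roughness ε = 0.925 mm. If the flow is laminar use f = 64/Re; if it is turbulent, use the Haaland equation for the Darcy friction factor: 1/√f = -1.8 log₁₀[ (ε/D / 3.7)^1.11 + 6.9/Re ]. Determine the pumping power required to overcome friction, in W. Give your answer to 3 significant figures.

Q = 116 L/min = 116/60000 = 0.001933 m³/s.
Cross-sectional area A = πD²/4 = π(0.352)²/4 = 0.09731 m²; mean velocity V = Q/A = 0.001933/0.09731 = 0.01987 m/s.
Reynolds number Re = ρVD/μ = 1110 · 0.01987 · 0.352 / 0.0209 = 371.4.
Re < 2300 → laminar flow, so f = 64/Re = 64/371.4 = 0.1723 (the turbulent correlation is not needed).
Darcy-Weisbach: ΔP = f(L/D)(ρV²/2) = 0.1723·(307/0.352)·(1110·0.01987²/2) = 0.1723·872.2·0.2191 = 32.92 Pa.
Pumping power P = QΔP = 0.001933·32.92 = 0.06365 W = 0.0636 W.

P ≈ 0.0636 W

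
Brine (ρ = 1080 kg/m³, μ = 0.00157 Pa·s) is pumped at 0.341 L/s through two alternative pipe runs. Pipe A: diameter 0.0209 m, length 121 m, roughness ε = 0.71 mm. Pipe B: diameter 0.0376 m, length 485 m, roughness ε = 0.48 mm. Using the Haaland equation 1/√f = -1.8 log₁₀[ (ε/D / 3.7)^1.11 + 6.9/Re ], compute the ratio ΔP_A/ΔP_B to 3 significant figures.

ΔP_A/ΔP_B ≈ 6.25

Pipe A: V = Q/A = 0.000341/0.0003431 = 0.994 m/s; Re = 1.429e+04; ε/D = 0.034; Haaland → f = 0.06237; ΔP_A = f(L/D)(ρV²/2) = 1.926e+05 Pa.
Pipe B: V = Q/A = 0.000341/0.00111 = 0.3071 m/s; Re = 7943; ε/D = 0.0128; Haaland → f = 0.04688; ΔP_B = f(L/D)(ρV²/2) = 3.08e+04 Pa.
ΔP_A/ΔP_B = 1.926e+05/3.08e+04 = 6.25.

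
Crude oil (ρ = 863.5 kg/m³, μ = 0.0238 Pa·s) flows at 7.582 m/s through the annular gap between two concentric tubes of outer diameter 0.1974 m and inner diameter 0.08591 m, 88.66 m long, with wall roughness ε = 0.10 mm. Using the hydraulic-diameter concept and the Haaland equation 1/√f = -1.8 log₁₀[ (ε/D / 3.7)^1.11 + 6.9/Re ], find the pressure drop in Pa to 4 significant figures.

Hydraulic diameter D_h = 4A/P = D_o - D_i = 0.1974 - 0.08591 = 0.1115 m.
Re = ρVD_h/μ = 863.5·7.582·0.1115/0.0238 = 3.067e+04.
ε/D_h = 0.0001/0.1115 = 0.000897; Haaland gives 1/√f = -1.8 log₁₀[9.7e-05+0.000225] = 6.286, so f = 0.02531.
ΔP = f(L/D_h)(ρV²/2) = 0.02531·88.66/0.1115·2.482e+04 = 4.995e+05 Pa.

ΔP ≈ 499500 Pa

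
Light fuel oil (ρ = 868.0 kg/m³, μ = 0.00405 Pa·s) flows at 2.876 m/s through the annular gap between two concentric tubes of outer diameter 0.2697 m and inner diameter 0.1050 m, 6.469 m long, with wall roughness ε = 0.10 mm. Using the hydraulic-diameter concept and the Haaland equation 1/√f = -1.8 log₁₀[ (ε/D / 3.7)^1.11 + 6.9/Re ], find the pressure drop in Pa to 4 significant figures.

ΔP ≈ 2886 Pa

Hydraulic diameter D_h = 4A/P = D_o - D_i = 0.2697 - 0.105 = 0.1647 m.
Re = ρVD_h/μ = 868·2.876·0.1647/0.00405 = 1.015e+05.
ε/D_h = 0.0001/0.1647 = 0.000607; Haaland gives 1/√f = -1.8 log₁₀[6.29e-05+6.8e-05] = 6.99, so f = 0.02047.
ΔP = f(L/D_h)(ρV²/2) = 0.02047·6.469/0.1647·3590 = 2886 Pa.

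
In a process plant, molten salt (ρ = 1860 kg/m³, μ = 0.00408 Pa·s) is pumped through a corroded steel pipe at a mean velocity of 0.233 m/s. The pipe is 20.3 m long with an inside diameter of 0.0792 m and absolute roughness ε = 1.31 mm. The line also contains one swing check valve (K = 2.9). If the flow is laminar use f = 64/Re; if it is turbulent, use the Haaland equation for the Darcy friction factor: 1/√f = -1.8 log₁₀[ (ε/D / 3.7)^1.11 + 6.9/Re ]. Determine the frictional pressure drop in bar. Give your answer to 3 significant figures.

Reynolds number Re = ρVD/μ = 1860 · 0.233 · 0.0792 / 0.00408 = 8413.
Re > 4000 → turbulent. Relative roughness ε/D = 0.00131/0.0792 = 0.0165. Haaland: 1/√f = -1.8 log₁₀[(0.0165/3.7)^1.11 + 6.9/8413] = -1.8 log₁₀[0.00247 + 0.00082] = 4.47, so f = 0.05005.
Total minor-loss coefficient ΣK = 1·2.9 = 2.9.
ΔP = [f·L/D + ΣK]·(ρV²/2) = [0.05005·20.3/0.0792 + 2.9]·(1860·0.233²/2) = [12.83 + 2.9]·50.49 = 794.1 Pa.
ΔP = 794.1 Pa = 0.00794 bar.

ΔP ≈ 0.00794 bar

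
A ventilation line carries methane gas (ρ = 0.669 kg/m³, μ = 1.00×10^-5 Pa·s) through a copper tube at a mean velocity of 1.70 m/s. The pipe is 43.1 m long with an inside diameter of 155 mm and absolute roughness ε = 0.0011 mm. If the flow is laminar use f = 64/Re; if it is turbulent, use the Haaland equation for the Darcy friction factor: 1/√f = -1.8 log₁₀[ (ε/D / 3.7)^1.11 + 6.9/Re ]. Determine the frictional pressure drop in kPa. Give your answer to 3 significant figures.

Reynolds number Re = ρVD/μ = 0.669 · 1.7 · 0.155 / 1e-05 = 1.763e+04.
Re > 4000 → turbulent. Relative roughness ε/D = 1.1e-06/0.155 = 7.1e-06. Haaland: 1/√f = -1.8 log₁₀[(7.1e-06/3.7)^1.11 + 6.9/1.763e+04] = -1.8 log₁₀[4.51e-07 + 0.000391] = 6.132, so f = 0.02659.
Darcy-Weisbach: ΔP = f(L/D)(ρV²/2) = 0.02659·(43.1/0.155)·(0.669·1.7²/2) = 0.02659·278.1·0.9667 = 7.148 Pa.
ΔP = 7.148 Pa = 0.00715 kPa.

ΔP ≈ 0.00715 kPa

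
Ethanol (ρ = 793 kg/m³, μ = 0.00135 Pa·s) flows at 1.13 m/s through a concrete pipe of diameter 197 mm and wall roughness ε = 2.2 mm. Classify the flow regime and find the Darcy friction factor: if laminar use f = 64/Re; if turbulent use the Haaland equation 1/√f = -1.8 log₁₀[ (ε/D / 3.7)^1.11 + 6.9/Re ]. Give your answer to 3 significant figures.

f ≈ 0.0398

Re = ρVD/μ = 793·1.13·0.197/0.00135 = 1.308e+05.
Re > 4000 → turbulent. ε/D = 0.0022/0.197 = 0.0112; Haaland: 1/√f = -1.8 log₁₀[0.00159 + 5.28e-05] = 5.01, so f = 0.03984.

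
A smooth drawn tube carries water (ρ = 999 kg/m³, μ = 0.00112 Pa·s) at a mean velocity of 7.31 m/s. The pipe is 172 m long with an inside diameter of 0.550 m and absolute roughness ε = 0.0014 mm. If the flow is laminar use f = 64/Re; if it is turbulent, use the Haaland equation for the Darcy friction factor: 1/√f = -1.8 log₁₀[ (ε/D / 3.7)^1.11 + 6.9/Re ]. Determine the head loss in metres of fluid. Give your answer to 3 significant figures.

Reynolds number Re = ρVD/μ = 999 · 7.31 · 0.55 / 0.00112 = 3.586e+06.
Re > 4000 → turbulent. Relative roughness ε/D = 1.4e-06/0.55 = 2.55e-06. Haaland: 1/√f = -1.8 log₁₀[(2.55e-06/3.7)^1.11 + 6.9/3.586e+06] = -1.8 log₁₀[1.44e-07 + 1.92e-06] = 10.23, so f = 0.009552.
Darcy-Weisbach: ΔP = f(L/D)(ρV²/2) = 0.009552·(172/0.55)·(999·7.31²/2) = 0.009552·312.7·2.669e+04 = 7.973e+04 Pa.
Head loss h_f = ΔP/(ρg) = 7.973e+04/(999·9.81) = 8.14 m.

h_f ≈ 8.14 m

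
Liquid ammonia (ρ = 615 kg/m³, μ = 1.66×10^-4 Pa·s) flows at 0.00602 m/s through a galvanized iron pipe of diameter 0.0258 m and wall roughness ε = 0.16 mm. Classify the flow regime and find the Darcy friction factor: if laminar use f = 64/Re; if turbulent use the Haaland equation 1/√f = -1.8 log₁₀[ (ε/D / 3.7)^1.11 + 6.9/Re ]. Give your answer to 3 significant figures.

f ≈ 0.111

Re = ρVD/μ = 615·0.00602·0.0258/0.000166 = 575.4.
Re < 2300 → laminar, so f = 64/Re = 0.1112 (roughness is irrelevant in laminar flow).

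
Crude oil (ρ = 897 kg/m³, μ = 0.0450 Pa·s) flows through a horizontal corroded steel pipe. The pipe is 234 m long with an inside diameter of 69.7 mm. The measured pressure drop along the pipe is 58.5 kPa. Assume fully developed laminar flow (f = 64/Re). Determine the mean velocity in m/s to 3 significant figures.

For laminar flow, f = 64/Re with Re = ρVD/μ, so Darcy-Weisbach reduces to ΔP = 32μLV/D². Solving for V: V = ΔP·D²/(32μL) = 5.85e+04·(0.0697)²/(32·0.045·234) = 0.8434 m/s.
Check: Re = ρVD/μ = 897·0.8434·0.0697/0.045 = 1172 < 2300, so the laminar assumption holds.

V ≈ 0.843 m/s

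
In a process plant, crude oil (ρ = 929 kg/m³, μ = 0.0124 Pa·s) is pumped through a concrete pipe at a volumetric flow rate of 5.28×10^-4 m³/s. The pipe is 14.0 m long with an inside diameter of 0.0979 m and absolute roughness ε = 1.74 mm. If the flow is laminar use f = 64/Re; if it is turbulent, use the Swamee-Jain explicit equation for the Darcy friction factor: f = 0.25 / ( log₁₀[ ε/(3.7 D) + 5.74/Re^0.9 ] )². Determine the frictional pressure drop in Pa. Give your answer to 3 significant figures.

Cross-sectional area A = πD²/4 = π(0.0979)²/4 = 0.007528 m²; mean velocity V = Q/A = 0.000528/0.007528 = 0.07014 m/s.
Reynolds number Re = ρVD/μ = 929 · 0.07014 · 0.0979 / 0.0124 = 514.5.
Re < 2300 → laminar flow, so f = 64/Re = 64/514.5 = 0.1244 (the turbulent correlation is not needed).
Darcy-Weisbach: ΔP = f(L/D)(ρV²/2) = 0.1244·(14/0.0979)·(929·0.07014²/2) = 0.1244·143·2.285 = 40.65 Pa.

ΔP ≈ 40.7 Pa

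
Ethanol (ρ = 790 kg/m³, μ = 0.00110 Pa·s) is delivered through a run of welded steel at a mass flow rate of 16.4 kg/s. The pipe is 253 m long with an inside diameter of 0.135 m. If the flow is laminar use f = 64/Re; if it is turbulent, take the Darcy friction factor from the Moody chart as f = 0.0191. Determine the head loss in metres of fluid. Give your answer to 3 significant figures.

h_f ≈ 3.84 m

A = πD²/4 = π(0.135)²/4 = 0.01431 m²; mean velocity V = ṁ/(ρA) = 16.4/(790 · 0.01431) = 1.45 m/s.
Reynolds number Re = ρVD/μ = 790 · 1.45 · 0.135 / 0.0011 = 1.406e+05.
Re > 4000 → turbulent; use the Moody-chart value f = 0.0191.
Darcy-Weisbach: ΔP = f(L/D)(ρV²/2) = 0.0191·(253/0.135)·(790·1.45²/2) = 0.0191·1874·830.8 = 2.974e+04 Pa.
Head loss h_f = ΔP/(ρg) = 2.974e+04/(790·9.81) = 3.84 m.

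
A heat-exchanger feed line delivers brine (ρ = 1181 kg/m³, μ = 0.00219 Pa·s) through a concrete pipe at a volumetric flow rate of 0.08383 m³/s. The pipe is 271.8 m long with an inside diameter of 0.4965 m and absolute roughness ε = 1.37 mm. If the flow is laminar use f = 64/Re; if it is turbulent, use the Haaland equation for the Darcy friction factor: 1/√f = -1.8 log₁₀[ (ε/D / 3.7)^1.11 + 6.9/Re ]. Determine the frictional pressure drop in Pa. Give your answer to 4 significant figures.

ΔP ≈ 1617 Pa

Cross-sectional area A = πD²/4 = π(0.4965)²/4 = 0.1936 m²; mean velocity V = Q/A = 0.08383/0.1936 = 0.433 m/s.
Reynolds number Re = ρVD/μ = 1181 · 0.433 · 0.4965 / 0.00219 = 1.159e+05.
Re > 4000 → turbulent. Relative roughness ε/D = 0.00137/0.4965 = 0.00276. Haaland: 1/√f = -1.8 log₁₀[(0.00276/3.7)^1.11 + 6.9/1.159e+05] = -1.8 log₁₀[0.000338 + 5.95e-05] = 6.122, so f = 0.02668.
Darcy-Weisbach: ΔP = f(L/D)(ρV²/2) = 0.02668·(271.8/0.4965)·(1181·0.433²/2) = 0.02668·547.4·110.7 = 1617 Pa.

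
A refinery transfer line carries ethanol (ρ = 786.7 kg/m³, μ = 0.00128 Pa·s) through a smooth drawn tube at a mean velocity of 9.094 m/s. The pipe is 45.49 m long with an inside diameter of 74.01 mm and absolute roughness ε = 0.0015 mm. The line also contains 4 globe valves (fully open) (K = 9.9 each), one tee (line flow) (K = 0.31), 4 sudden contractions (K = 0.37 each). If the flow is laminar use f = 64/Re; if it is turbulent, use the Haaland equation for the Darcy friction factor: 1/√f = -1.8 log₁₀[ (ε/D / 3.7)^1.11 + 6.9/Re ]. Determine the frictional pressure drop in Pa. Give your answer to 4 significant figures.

ΔP ≈ 1621000 Pa

Reynolds number Re = ρVD/μ = 786.7 · 9.094 · 0.07401 / 0.00128 = 4.137e+05.
Re > 4000 → turbulent. Relative roughness ε/D = 1.5e-06/0.07401 = 2.03e-05. Haaland: 1/√f = -1.8 log₁₀[(2.03e-05/3.7)^1.11 + 6.9/4.137e+05] = -1.8 log₁₀[1.44e-06 + 1.67e-05] = 8.535, so f = 0.01373.
Total minor-loss coefficient ΣK = 4·9.9 + 1·0.31 + 4·0.37 = 41.4.
ΔP = [f·L/D + ΣK]·(ρV²/2) = [0.01373·45.49/0.07401 + 41.4]·(786.7·9.094²/2) = [8.437 + 41.4]·3.253e+04 = 1.621e+06 Pa.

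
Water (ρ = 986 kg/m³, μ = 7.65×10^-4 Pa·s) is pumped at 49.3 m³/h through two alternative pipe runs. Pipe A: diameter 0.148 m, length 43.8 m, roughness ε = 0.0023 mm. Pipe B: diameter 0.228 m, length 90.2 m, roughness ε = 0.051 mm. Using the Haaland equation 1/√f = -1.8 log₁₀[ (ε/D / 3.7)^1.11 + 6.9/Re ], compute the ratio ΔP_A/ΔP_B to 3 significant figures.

ΔP_A/ΔP_B ≈ 3.67

Pipe A: V = Q/A = 0.01369/0.0172 = 0.796 m/s; Re = 1.518e+05; ε/D = 1.55e-05; Haaland → f = 0.01644; ΔP_A = f(L/D)(ρV²/2) = 1520 Pa.
Pipe B: V = Q/A = 0.01369/0.04083 = 0.3354 m/s; Re = 9.857e+04; ε/D = 0.000224; Haaland → f = 0.01889; ΔP_B = f(L/D)(ρV²/2) = 414.5 Pa.
ΔP_A/ΔP_B = 1520/414.5 = 3.67.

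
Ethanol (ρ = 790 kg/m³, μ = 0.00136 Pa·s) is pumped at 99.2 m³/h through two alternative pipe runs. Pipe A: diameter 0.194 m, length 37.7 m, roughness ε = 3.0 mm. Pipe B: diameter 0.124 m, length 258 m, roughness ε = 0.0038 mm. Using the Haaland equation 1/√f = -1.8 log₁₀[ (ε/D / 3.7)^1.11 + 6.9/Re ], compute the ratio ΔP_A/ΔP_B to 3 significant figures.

ΔP_A/ΔP_B ≈ 0.0428

Pipe A: V = Q/A = 0.02756/0.02956 = 0.9322 m/s; Re = 1.051e+05; ε/D = 0.0155; Haaland → f = 0.04468; ΔP_A = f(L/D)(ρV²/2) = 2980 Pa.
Pipe B: V = Q/A = 0.02756/0.01208 = 2.282 m/s; Re = 1.644e+05; ε/D = 3.06e-05; Haaland → f = 0.01628; ΔP_B = f(L/D)(ρV²/2) = 6.967e+04 Pa.
ΔP_A/ΔP_B = 2980/6.967e+04 = 0.0428.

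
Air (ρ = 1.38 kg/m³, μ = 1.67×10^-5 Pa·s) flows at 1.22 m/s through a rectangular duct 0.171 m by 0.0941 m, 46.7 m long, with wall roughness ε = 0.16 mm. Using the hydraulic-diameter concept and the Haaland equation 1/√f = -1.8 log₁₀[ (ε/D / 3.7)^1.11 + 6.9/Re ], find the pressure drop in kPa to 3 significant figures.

ΔP ≈ 0.0123 kPa

Hydraulic diameter D_h = 4A/P = 4·(0.171·0.0941)/(2·(0.171+0.0941)) = 0.06436/0.5302 = 0.1214 m.
Re = ρVD_h/μ = 1.38·1.22·0.1214/1.67e-05 = 1.224e+04.
ε/D_h = 0.00016/0.1214 = 0.00132; Haaland gives 1/√f = -1.8 log₁₀[0.000149+0.000564] = 5.665, so f = 0.03116.
ΔP = f(L/D_h)(ρV²/2) = 0.03116·46.7/0.1214·1.027 = 12.31 Pa.
ΔP = 0.0123 kPa.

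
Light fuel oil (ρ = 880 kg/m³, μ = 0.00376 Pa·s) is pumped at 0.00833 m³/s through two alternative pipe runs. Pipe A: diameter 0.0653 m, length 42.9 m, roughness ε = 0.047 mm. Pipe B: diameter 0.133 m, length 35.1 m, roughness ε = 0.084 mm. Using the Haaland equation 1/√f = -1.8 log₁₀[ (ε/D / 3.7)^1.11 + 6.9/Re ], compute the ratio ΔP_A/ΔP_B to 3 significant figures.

ΔP_A/ΔP_B ≈ 37.6

Pipe A: V = Q/A = 0.00833/0.003349 = 2.487 m/s; Re = 3.801e+04; ε/D = 0.00072; Haaland → f = 0.02396; ΔP_A = f(L/D)(ρV²/2) = 4.285e+04 Pa.
Pipe B: V = Q/A = 0.00833/0.01389 = 0.5996 m/s; Re = 1.866e+04; ε/D = 0.000632; Haaland → f = 0.02732; ΔP_B = f(L/D)(ρV²/2) = 1141 Pa.
ΔP_A/ΔP_B = 4.285e+04/1141 = 37.6.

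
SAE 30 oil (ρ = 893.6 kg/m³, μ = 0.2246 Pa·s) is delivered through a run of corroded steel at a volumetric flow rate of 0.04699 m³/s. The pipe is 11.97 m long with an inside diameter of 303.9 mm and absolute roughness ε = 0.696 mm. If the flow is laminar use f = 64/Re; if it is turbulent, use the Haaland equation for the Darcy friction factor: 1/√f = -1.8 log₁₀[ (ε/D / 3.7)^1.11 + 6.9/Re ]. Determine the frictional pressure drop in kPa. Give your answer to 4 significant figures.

ΔP ≈ 0.6035 kPa

Cross-sectional area A = πD²/4 = π(0.3039)²/4 = 0.07254 m²; mean velocity V = Q/A = 0.04699/0.07254 = 0.6478 m/s.
Reynolds number Re = ρVD/μ = 893.6 · 0.6478 · 0.3039 / 0.225 = 783.3.
Re < 2300 → laminar flow, so f = 64/Re = 64/783.3 = 0.08171 (the turbulent correlation is not needed).
Darcy-Weisbach: ΔP = f(L/D)(ρV²/2) = 0.08171·(11.97/0.3039)·(893.6·0.6478²/2) = 0.08171·39.39·187.5 = 603.5 Pa.
ΔP = 603.5 Pa = 0.6035 kPa.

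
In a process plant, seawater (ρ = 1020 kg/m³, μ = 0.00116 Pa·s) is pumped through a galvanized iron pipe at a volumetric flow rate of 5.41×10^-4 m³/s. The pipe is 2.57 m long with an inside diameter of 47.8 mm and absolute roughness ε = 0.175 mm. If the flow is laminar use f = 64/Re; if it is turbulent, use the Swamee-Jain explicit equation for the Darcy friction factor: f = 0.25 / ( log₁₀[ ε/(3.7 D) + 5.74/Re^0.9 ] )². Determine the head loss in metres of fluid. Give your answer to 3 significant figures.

h_f ≈ 0.00876 m

Cross-sectional area A = πD²/4 = π(0.0478)²/4 = 0.001795 m²; mean velocity V = Q/A = 0.000541/0.001795 = 0.3015 m/s.
Reynolds number Re = ρVD/μ = 1020 · 0.3015 · 0.0478 / 0.00116 = 1.267e+04.
Re > 4000 → turbulent. Relative roughness ε/D = 0.000175/0.0478 = 0.00366. Swamee-Jain: f = 0.25/(log₁₀[0.00366/3.7 + 5.74/1.267e+04^0.9])² = 0.25/(log₁₀[0.000989 + 0.00117])² = 0.25/(-2.667)² = 0.03516.
Darcy-Weisbach: ΔP = f(L/D)(ρV²/2) = 0.03516·(2.57/0.0478)·(1020·0.3015²/2) = 0.03516·53.77·46.35 = 87.62 Pa.
Head loss h_f = ΔP/(ρg) = 87.62/(1020·9.81) = 0.00876 m.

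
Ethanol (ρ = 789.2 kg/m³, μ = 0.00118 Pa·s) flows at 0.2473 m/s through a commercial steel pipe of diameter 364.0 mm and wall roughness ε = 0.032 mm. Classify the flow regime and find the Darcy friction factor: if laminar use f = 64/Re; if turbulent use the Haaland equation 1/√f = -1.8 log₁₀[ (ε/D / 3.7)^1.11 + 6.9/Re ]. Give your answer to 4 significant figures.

Re = ρVD/μ = 789.2·0.2473·0.364/0.00118 = 6.02e+04.
Re > 4000 → turbulent. ε/D = 3.2e-05/0.364 = 8.79e-05; Haaland: 1/√f = -1.8 log₁₀[7.37e-06 + 0.000115] = 7.045, so f = 0.02015.

f ≈ 0.02015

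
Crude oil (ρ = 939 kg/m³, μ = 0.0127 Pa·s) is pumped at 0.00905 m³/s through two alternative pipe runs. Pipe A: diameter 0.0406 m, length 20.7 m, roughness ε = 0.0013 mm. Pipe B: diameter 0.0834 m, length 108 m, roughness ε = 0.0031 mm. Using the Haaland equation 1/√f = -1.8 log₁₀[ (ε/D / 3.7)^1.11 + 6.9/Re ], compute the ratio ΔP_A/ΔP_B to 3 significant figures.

Pipe A: V = Q/A = 0.00905/0.001295 = 6.99 m/s; Re = 2.098e+04; ε/D = 3.2e-05; Haaland → f = 0.02549; ΔP_A = f(L/D)(ρV²/2) = 2.981e+05 Pa.
Pipe B: V = Q/A = 0.00905/0.005463 = 1.657 m/s; Re = 1.022e+04; ε/D = 3.72e-05; Haaland → f = 0.03074; ΔP_B = f(L/D)(ρV²/2) = 5.129e+04 Pa.
ΔP_A/ΔP_B = 2.981e+05/5.129e+04 = 5.81.

ΔP_A/ΔP_B ≈ 5.81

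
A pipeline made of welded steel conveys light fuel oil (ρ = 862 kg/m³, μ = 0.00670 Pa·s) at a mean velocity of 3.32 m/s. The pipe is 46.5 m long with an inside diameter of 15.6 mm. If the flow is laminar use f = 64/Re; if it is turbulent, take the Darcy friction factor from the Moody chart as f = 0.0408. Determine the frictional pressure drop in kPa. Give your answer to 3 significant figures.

ΔP ≈ 578 kPa

Reynolds number Re = ρVD/μ = 862 · 3.32 · 0.0156 / 0.0067 = 6663.
Re > 4000 → turbulent; use the Moody-chart value f = 0.0408.
Darcy-Weisbach: ΔP = f(L/D)(ρV²/2) = 0.0408·(46.5/0.0156)·(862·3.32²/2) = 0.0408·2981·4751 = 5.778e+05 Pa.
ΔP = 5.778e+05 Pa = 578 kPa.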